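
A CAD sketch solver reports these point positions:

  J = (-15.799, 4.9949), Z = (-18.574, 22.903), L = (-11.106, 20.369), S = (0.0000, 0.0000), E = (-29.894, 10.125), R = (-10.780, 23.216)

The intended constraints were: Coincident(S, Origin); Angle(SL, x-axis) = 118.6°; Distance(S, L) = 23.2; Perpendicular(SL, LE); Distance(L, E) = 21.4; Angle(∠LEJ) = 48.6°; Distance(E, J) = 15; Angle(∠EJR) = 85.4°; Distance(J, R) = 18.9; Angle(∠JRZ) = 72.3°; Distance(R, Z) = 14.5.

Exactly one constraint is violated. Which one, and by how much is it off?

Distance(R, Z) = 14.5 — off by 6.70.

S = (0.00, 0.00) ✓; SL at 118.6° ✓; |SL| = 23.20 ✓; ∠(SL, LE) = 90.00° ✓; |LE| = 21.40 ✓; ∠LEJ = 48.60° ✓; |EJ| = 15.00 ✓; ∠EJR = 85.40° ✓; |JR| = 18.90 ✓; ∠JRZ = 72.30° ✓; |RZ| = 7.800 ✗.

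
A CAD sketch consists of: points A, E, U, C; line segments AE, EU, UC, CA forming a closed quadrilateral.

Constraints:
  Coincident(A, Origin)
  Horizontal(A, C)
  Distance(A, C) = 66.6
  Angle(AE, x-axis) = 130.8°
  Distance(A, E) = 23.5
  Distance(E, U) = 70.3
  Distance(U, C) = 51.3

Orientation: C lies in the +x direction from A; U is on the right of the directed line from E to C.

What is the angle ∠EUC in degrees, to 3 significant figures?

85.7°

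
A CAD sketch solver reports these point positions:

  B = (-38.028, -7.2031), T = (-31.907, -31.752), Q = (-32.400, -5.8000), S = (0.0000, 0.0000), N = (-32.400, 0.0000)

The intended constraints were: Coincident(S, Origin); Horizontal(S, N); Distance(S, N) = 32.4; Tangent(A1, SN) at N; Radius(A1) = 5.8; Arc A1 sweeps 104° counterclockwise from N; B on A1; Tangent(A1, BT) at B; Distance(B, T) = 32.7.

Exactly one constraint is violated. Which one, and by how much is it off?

Distance(B, T) = 32.7 — off by 7.40.

S = (0.00, 0.00) ✓; S.y = 0.00, N.y = 0.00 ✓; |SN| = 32.40 ✓; ∠(QN, NS) = 90.00° ✓; |QN| = 5.800 ✓; bearing(Q→B) − bearing(Q→N) = 104.0° ✓; |QB| = 5.800 ✓; ∠(QB, BT) = 90.00° ✓; |BT| = 25.30 ✗.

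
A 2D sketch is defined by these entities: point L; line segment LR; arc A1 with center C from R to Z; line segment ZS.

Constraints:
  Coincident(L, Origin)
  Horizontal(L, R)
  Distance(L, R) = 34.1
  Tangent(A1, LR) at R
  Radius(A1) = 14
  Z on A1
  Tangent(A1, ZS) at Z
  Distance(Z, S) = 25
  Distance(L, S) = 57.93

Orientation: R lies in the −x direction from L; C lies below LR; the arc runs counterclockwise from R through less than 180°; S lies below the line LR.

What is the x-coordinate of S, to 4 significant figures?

-39.82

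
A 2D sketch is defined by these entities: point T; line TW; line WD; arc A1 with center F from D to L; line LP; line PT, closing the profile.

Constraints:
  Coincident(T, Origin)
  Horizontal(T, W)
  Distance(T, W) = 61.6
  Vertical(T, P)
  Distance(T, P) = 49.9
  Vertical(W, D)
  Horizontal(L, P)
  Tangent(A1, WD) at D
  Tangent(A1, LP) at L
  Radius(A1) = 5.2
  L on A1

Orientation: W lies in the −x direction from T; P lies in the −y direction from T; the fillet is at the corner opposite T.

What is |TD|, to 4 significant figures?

76.11

T is at the origin; T and W share the same y with |TW| = 61.6 and W on the −x side, so W = (-61.60, 0.000). T and P share the same x with |TP| = 49.9 and P on the −y side, so P = (0.000, -49.90). The virtual corner opposite T is at (-61.60, -49.90). A1 meets WD tangentially, so FD is at right angles to WD and since A1 is tangent to LP there, FL ⟂ LP, with radius 5.2, so the center F sits 5.2 in from both sides at F = (-56.40, -44.70). That places the tangent points at D = (-61.60, -44.70) on WD and L = (-56.40, -49.90) on LP. Then |TD| = |D − T| = 76.11.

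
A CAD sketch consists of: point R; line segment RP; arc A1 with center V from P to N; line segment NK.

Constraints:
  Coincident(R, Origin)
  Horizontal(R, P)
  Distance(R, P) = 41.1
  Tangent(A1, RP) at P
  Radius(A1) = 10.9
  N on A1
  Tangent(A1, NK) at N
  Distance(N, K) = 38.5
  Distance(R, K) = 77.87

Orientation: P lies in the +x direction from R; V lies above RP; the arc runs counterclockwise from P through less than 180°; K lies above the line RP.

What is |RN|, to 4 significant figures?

51.79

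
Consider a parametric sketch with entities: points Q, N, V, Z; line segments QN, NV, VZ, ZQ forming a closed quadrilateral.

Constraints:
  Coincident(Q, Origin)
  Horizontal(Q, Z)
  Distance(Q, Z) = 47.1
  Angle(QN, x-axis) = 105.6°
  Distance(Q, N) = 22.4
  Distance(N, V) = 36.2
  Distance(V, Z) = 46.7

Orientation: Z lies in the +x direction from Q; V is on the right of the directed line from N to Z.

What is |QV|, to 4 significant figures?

13.84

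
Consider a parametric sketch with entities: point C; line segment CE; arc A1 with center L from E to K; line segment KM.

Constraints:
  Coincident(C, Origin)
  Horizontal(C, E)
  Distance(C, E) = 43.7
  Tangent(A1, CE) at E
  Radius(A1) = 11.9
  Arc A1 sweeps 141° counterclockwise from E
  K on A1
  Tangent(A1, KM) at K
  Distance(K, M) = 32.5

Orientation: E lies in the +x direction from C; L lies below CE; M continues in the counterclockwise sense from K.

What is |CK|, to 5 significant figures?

41.934

The tangent condition forces LE to be normal to CE, so L = E + (0, -11.9) = (43.700, -11.900). On A1, E sits at bearing 90° from L; a 141° counterclockwise sweep puts K at bearing 231°, so K = L + 11.9·(cos 231°, sin 231°) = (36.211, -21.148). Then |CK| = |K − C| = 41.934.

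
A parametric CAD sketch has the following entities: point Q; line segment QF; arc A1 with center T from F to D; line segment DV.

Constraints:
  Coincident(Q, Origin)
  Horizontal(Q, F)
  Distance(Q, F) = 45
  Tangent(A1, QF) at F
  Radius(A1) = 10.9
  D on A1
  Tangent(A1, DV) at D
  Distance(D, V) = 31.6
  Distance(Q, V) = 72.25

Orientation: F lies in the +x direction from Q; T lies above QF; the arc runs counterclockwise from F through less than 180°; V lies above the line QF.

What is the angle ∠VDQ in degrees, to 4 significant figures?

106.4°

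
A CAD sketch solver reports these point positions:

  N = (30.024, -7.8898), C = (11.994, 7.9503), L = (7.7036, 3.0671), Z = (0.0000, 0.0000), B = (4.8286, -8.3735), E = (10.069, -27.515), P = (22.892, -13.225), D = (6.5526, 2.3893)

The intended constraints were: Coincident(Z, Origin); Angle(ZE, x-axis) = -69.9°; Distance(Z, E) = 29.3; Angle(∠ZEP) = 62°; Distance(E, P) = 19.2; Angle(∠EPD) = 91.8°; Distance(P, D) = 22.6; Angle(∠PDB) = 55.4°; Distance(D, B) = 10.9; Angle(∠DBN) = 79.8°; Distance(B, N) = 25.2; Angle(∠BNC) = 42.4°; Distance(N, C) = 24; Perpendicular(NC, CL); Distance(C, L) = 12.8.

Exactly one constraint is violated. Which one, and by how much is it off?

Distance(C, L) = 12.8 — off by 6.30.

Z = (0.00, 0.00) ✓; ZE at -69.90° ✓; |ZE| = 29.30 ✓; ∠ZEP = 62.00° ✓; |EP| = 19.20 ✓; ∠EPD = 91.80° ✓; |PD| = 22.60 ✓; ∠PDB = 55.40° ✓; |DB| = 10.90 ✓; ∠DBN = 79.80° ✓; |BN| = 25.20 ✓; ∠BNC = 42.40° ✓; |NC| = 24.00 ✓; ∠(NC, CL) = 90.00° ✓; |CL| = 6.500 ✗.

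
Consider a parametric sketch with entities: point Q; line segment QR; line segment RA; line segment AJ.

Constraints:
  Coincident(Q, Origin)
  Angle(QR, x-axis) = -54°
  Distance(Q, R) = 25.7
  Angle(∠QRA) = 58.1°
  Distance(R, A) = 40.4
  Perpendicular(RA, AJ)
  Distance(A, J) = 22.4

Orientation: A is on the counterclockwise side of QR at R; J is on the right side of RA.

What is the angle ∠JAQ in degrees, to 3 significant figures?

129°

∠QRA = 58.1°, so RA runs at -54.0° + (180° − 58.1°) = 67.9° from the x-axis; with |RA| = 40.4, A = R + 40.4·(cos 67.9°, sin 67.9°) = (30.3, 16.6). The perpendicularity gives AJ at right angles to RA; with |AJ| = 22.4 on the right of RA, J = A + 22.4·(0.927, -0.376) = (51.1, 8.21). Then cos ∠JAQ = AJ·AQ / (|AJ||AQ|), giving 129°.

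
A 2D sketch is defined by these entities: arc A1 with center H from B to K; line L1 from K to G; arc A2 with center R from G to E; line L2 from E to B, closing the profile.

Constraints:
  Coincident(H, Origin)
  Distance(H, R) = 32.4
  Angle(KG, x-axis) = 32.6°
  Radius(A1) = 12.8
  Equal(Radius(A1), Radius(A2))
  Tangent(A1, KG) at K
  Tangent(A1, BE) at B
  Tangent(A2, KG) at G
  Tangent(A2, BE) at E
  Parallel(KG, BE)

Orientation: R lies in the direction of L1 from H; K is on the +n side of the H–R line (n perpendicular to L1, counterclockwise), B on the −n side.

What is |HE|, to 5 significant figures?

34.837

The slot axis is L1's direction at 32.6°, so u = (cos 32.6°, sin 32.6°) = (0.84245, 0.53877) and n = (−sin 32.6°, cos 32.6°) = (-0.53877, 0.84245). H is at the origin and R lies 32.4 along u from H, so R = 32.4·u = (27.295, 17.456). Tangency of A1 to both parallel lines with radius 12.8 puts K and B at H ± 12.8·n: K = (-6.8963, 10.783), B = (6.8963, -10.783). Equal radii place G and E the same way about R: G = R + 12.8·n = (20.399, 28.240), E = R − 12.8·n = (34.192, 6.6728). Then |HE| = |E − H| = 34.837.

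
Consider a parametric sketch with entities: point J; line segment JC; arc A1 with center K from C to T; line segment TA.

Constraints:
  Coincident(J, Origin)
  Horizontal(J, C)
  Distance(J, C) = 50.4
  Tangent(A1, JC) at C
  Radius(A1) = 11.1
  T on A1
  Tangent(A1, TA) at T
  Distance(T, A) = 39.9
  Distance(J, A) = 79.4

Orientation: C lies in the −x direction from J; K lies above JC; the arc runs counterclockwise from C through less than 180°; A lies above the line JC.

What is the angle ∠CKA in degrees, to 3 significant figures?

166°

J is at the origin; J and C share the same y with |JC| = 50.4 and C on the −x side, so C = (-50.4, 0.00). The tangent condition forces KC to be normal to JC, so K = C + (0, 11.1) = (-50.4, 11.1). Since KT ⟂ TA (tangency), |KA| = √(11.1² + 39.9²) = 41.4 regardless of where T sits on A1. So A lies on both circle(J, 79.4) and circle(K, 41.4); the above-JC intersection is A = (-60.7, 51.2). T is the foot of the tangent from A: T = (-40.8, 16.6).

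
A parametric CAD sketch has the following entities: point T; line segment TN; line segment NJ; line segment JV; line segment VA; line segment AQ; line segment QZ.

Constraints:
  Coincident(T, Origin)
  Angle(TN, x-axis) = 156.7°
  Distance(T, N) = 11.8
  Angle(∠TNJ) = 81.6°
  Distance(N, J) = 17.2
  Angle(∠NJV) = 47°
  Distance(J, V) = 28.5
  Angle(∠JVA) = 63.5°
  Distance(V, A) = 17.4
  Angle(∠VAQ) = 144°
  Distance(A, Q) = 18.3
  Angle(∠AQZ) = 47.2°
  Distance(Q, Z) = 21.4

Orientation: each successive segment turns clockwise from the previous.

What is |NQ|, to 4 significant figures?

13.53

∠JVA = 63.5° gives VA at 168.8° from the x-axis; with |VA| = 17.4, A = (-11.35, -4.809). ∠VAQ = 144.0° gives AQ at 132.8° from the x-axis; with |AQ| = 18.3, Q = (-23.78, 8.618). Then |NQ| = |Q − N| = 13.53.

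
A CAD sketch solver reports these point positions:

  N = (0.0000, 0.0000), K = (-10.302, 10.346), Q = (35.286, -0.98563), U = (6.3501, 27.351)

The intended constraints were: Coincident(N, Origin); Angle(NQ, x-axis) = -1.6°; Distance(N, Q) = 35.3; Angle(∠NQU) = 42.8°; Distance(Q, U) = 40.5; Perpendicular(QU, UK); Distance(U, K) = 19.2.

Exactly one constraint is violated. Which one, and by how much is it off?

Distance(U, K) = 19.2 — off by 4.60.

N = (0.00, 0.00) ✓; NQ at -1.600° ✓; |NQ| = 35.30 ✓; ∠NQU = 42.80° ✓; |QU| = 40.50 ✓; ∠(QU, UK) = 90.00° ✓; |UK| = 23.80 ✗.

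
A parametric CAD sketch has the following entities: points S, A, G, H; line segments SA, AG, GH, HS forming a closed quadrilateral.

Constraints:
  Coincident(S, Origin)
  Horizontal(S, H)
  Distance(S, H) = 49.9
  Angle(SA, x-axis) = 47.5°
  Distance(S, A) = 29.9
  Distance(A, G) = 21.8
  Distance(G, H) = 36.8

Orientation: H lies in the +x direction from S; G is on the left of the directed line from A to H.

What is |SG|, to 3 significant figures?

51.4

S is at the origin; SH is horizontal with |SH| = 49.9 and H in +x, so H = (49.9, 0). SA runs at 47.5° with |SA| = 29.9, so A = (20.2, 22.0). G is determined by |AG| = 21.8 and |GH| = 36.8 together: it lies at the intersection of circle(A, 21.8) and circle(H, 36.8). With |AH| = 37.0, the foot of the radical line on AH is 6.61 from A and the perpendicular offset is √(21.8² − 6.61²) = 20.8. Taking the left-of-AH solution: G = (37.9, 34.8).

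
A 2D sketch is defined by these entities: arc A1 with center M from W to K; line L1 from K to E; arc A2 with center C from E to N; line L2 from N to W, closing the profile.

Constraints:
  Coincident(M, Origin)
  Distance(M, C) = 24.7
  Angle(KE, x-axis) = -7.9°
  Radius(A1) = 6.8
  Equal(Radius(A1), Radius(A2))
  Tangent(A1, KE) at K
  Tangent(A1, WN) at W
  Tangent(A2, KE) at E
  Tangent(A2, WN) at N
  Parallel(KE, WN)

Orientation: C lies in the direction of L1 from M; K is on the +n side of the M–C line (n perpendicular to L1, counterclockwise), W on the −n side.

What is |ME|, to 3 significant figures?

25.6

The slot axis is L1's direction at -7.9°, so u = (cos -7.9°, sin -7.9°) = (0.991, -0.137) and n = (−sin -7.9°, cos -7.9°) = (0.137, 0.991). M is at the origin and C lies 24.7 along u from M, so C = 24.7·u = (24.5, -3.39). Tangency of A1 to both parallel lines with radius 6.8 puts K and W at M ± 6.8·n: K = (0.935, 6.74), W = (-0.935, -6.74). Equal radii place E and N the same way about C: E = C + 6.8·n = (25.4, 3.34), N = C − 6.8·n = (23.5, -10.1). Then |ME| = |E − M| = 25.6.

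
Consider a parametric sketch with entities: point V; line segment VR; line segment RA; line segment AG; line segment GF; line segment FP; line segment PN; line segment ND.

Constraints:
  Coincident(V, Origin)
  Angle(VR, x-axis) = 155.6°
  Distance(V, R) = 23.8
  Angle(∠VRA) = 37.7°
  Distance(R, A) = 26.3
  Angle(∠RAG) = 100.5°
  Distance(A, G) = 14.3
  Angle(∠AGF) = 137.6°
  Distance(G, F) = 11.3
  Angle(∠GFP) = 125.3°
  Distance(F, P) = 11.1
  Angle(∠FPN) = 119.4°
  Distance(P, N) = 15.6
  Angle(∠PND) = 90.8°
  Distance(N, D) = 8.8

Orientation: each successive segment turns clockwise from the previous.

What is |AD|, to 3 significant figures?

16.8

V is at the origin; VR runs at 155.6° with length 23.8, so R = (-21.7, 9.83). ∠VRA = 37.7° gives RA at 13.3° from the x-axis; with |RA| = 26.3, A = (3.92, 15.9). ∠RAG = 100.5° gives AG at -66.2° from the x-axis; with |AG| = 14.3, G = (9.69, 2.80). ∠AGF = 137.6° gives GF at -109° from the x-axis; with |GF| = 11.3, F = (6.09, -7.91). ∠GFP = 125.3° gives FP at -163° from the x-axis; with |FP| = 11.1, P = (-4.55, -11.1). ∠FPN = 119.4° gives PN at 136° from the x-axis; with |PN| = 15.6, N = (-15.8, -0.284). ∠PND = 90.8° gives ND at 46.9° from the x-axis; with |ND| = 8.8, D = (-9.77, 6.14). Then |AD| = |D − A| = 16.8.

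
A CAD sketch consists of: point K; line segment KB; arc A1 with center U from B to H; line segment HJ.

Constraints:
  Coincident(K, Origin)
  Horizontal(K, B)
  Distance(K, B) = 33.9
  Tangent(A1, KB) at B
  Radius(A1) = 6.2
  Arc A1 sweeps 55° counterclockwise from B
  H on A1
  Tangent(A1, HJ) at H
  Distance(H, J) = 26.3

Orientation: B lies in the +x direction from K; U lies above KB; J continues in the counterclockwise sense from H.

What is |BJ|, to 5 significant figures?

31.490

On A1, B sits at bearing -90° from U; a 55° counterclockwise sweep puts H at bearing -35°, so H = U + 6.2·(cos -35°, sin -35°) = (38.979, 2.6438). A1 meets HJ tangentially, so UH is at right angles to HJ, so HJ runs along (−sin -35°, cos -35°); with |HJ| = 26.3, J = (54.064, 24.188). Then |BJ| = |J − B| = 31.490.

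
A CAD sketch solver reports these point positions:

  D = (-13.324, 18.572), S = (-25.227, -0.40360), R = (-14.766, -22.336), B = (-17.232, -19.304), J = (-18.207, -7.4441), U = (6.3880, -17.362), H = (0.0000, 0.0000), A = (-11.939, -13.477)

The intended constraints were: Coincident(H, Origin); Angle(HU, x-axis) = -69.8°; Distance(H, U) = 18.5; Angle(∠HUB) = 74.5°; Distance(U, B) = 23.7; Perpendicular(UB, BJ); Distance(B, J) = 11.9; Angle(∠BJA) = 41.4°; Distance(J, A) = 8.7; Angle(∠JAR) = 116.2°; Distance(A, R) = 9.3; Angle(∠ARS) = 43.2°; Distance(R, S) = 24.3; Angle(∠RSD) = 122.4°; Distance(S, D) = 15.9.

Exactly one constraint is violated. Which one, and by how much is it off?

Distance(S, D) = 15.9 — off by 6.50.

H = (0.00, 0.00) ✓; HU at -69.80° ✓; |HU| = 18.50 ✓; ∠HUB = 74.50° ✓; |UB| = 23.70 ✓; ∠(UB, BJ) = 90.00° ✓; |BJ| = 11.90 ✓; ∠BJA = 41.40° ✓; |JA| = 8.700 ✓; ∠JAR = 116.2° ✓; |AR| = 9.299 ✓; ∠ARS = 43.20° ✓; |RS| = 24.30 ✓; ∠RSD = 122.4° ✓; |SD| = 22.40 ✗.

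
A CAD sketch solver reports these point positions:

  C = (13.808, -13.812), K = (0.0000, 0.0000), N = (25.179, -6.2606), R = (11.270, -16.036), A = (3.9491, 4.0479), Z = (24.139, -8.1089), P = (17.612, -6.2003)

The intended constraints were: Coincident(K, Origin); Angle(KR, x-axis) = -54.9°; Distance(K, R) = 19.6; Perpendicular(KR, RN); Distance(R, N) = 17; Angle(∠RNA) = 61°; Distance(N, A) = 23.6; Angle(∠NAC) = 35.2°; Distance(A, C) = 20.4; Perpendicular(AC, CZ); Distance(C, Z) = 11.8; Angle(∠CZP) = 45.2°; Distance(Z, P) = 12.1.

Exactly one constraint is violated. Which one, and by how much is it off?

Distance(Z, P) = 12.1 — off by 5.30.

K = (0.00, 0.00) ✓; KR at -54.90° ✓; |KR| = 19.60 ✓; ∠(KR, RN) = 90.00° ✓; |RN| = 17.00 ✓; ∠RNA = 61.00° ✓; |NA| = 23.60 ✓; ∠NAC = 35.20° ✓; |AC| = 20.40 ✓; ∠(AC, CZ) = 90.00° ✓; |CZ| = 11.80 ✓; ∠CZP = 45.20° ✓; |ZP| = 6.800 ✗.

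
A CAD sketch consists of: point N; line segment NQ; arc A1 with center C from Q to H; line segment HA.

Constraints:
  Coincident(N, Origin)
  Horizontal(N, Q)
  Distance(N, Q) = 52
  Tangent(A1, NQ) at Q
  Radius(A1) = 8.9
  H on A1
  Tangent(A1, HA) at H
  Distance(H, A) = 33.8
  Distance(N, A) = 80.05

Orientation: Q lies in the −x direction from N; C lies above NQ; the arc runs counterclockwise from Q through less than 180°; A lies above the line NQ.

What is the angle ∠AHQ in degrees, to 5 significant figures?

112.15°

N is at the origin; N and Q share the same y with |NQ| = 52.0 and Q on the −x side, so Q = (-52.000, 0.0000). The tangent condition forces CQ to be normal to NQ, so C = Q + (0, 8.9) = (-52.000, 8.9000). Since CH ⟂ HA (tangency), |CA| = √(8.9² + 33.8²) = 34.952 regardless of where H sits on A1. So A lies on both circle(N, 80.05) and circle(C, 34.952); the above-NQ intersection is A = (-69.977, 38.875). H is the foot of the tangent from A: H = (-45.785, 15.270).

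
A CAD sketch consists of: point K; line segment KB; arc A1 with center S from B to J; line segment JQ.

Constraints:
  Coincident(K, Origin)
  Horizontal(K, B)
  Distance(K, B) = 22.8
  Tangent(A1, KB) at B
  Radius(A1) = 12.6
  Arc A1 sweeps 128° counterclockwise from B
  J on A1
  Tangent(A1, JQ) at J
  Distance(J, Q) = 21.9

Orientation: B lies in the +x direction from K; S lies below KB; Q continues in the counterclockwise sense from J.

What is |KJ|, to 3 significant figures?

24.1

K is at the origin; K and B share the same y with |KB| = 22.8 and B on the +x side, so B = (22.8, 0.00). The tangent condition forces SB to be normal to KB, so S = B + (0, -12.6) = (22.8, -12.6). On A1, B sits at bearing 90° from S; a 128° counterclockwise sweep puts J at bearing 218°, so J = S + 12.6·(cos 218°, sin 218°) = (12.9, -20.4). Then |KJ| = |J − K| = 24.1.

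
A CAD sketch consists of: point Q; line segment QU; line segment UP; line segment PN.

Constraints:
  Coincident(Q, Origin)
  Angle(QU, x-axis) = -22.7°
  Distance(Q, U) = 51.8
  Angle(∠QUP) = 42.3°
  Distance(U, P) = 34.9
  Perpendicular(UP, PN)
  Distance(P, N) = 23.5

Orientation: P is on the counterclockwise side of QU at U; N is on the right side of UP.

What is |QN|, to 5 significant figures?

58.462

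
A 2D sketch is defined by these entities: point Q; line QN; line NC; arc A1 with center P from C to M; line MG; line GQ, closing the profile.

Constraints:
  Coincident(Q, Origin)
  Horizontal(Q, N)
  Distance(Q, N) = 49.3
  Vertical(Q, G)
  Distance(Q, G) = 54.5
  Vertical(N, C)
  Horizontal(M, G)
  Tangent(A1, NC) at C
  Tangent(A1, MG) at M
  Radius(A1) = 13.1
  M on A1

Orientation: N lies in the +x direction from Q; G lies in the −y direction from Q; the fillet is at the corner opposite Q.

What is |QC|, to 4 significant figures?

64.38

Q is at the origin; QN is horizontal with |QN| = 49.3 and N on the +x side, so N = (49.30, 0.000). Q and G share the same x with |QG| = 54.5 and G on the −y side, so G = (0.000, -54.50). The virtual corner opposite Q is at (49.30, -54.50). Since A1 is tangent to NC there, PC ⟂ NC and since A1 is tangent to MG there, PM ⟂ MG, with radius 13.1, so the center P sits 13.1 in from both sides at P = (36.20, -41.40). That places the tangent points at C = (49.30, -41.40) on NC and M = (36.20, -54.50) on MG. Then |QC| = |C − Q| = 64.38.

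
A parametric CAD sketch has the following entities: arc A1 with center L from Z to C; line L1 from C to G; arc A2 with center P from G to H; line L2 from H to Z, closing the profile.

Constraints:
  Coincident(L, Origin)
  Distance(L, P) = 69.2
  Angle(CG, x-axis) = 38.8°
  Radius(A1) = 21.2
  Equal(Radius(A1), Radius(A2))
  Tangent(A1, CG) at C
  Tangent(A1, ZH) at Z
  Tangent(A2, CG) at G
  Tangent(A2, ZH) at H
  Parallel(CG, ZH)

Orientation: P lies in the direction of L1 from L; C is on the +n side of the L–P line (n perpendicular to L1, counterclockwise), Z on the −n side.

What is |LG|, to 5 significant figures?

72.375

The slot axis is L1's direction at 38.8°, so u = (cos 38.8°, sin 38.8°) = (0.77934, 0.62660) and n = (−sin 38.8°, cos 38.8°) = (-0.62660, 0.77934). L is at the origin and P lies 69.2 along u from L, so P = 69.2·u = (53.930, 43.361). Tangency of A1 to both parallel lines with radius 21.2 puts C and Z at L ± 21.2·n: C = (-13.284, 16.522), Z = (13.284, -16.522). Equal radii place G and H the same way about P: G = P + 21.2·n = (40.646, 59.883), H = P − 21.2·n = (67.214, 26.839). Then |LG| = |G − L| = 72.375.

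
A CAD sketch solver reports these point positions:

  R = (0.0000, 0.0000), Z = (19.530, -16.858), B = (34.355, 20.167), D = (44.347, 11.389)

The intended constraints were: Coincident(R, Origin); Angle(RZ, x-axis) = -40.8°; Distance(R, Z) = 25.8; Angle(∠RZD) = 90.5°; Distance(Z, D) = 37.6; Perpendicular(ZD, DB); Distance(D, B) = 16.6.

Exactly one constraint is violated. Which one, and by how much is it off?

Distance(D, B) = 16.6 — off by 3.30.

R = (0.00, 0.00) ✓; RZ at -40.80° ✓; |RZ| = 25.80 ✓; ∠RZD = 90.50° ✓; |ZD| = 37.60 ✓; ∠(ZD, DB) = 90.00° ✓; |DB| = 13.30 ✗.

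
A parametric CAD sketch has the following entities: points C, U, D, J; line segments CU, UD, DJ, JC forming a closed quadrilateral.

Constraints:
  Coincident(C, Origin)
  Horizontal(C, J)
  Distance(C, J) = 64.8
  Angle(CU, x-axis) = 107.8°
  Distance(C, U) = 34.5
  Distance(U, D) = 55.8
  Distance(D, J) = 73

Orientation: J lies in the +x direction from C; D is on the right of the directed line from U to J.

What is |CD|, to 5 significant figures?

23.097

C is at the origin; C and J share the same y with |CJ| = 64.8 and J in +x, so J = (64.8, 0). CU runs at 107.8° with |CU| = 34.5, so U = (-10.546, 32.848). D is determined by |UD| = 55.8 and |DJ| = 73.0 together: it lies at the intersection of circle(U, 55.8) and circle(J, 73.0). With |UJ| = 82.196, the foot of the radical line on UJ is 27.622 from U and the perpendicular offset is √(55.8² − 27.622²) = 48.484. Taking the right-of-UJ solution: D = (-4.6025, -22.634).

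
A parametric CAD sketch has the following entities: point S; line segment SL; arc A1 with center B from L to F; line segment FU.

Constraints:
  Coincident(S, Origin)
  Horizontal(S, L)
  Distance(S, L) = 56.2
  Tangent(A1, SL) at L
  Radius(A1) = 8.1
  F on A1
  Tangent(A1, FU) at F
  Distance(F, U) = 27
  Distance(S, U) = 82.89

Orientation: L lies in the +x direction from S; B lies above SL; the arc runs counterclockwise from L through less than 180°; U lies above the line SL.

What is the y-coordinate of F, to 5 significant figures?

3.1028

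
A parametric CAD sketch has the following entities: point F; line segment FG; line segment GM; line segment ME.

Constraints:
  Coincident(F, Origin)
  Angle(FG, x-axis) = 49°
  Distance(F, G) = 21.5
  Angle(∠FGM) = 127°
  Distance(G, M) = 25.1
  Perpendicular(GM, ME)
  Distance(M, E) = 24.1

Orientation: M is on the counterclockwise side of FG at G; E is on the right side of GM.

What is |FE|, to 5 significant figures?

56.127

∠FGM = 127.0°, so GM runs at 49.0° + (180° − 127.0°) = 102.00° from the x-axis; with |GM| = 25.1, M = G + 25.1·(cos 102.00°, sin 102.00°) = (8.8867, 40.778). GM ⟂ ME; with |ME| = 24.1 on the right of GM, E = M + 24.1·(0.97815, 0.20791) = (32.460, 45.788). Then |FE| = |E − F| = 56.127.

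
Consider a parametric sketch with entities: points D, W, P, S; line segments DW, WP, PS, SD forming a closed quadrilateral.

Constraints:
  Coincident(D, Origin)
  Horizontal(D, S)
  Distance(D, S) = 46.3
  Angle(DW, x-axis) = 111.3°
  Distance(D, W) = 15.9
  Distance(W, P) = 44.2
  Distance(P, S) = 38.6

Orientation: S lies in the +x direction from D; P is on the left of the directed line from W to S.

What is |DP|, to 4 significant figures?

48.92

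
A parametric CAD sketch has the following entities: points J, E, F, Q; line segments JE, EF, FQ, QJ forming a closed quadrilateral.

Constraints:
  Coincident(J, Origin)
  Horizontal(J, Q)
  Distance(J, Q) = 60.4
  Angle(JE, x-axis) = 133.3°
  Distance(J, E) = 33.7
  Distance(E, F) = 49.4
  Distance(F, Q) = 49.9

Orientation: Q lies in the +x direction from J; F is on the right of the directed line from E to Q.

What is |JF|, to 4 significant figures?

15.73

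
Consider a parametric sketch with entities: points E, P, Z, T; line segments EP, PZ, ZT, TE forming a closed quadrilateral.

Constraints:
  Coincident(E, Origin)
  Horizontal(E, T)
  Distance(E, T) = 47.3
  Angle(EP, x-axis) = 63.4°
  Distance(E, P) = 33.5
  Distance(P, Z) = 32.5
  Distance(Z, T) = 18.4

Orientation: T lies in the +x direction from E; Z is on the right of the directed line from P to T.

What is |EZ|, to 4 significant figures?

28.92

E is at the origin; E and T share the same y with |ET| = 47.3 and T in +x, so T = (47.3, 0). EP runs at 63.4° with |EP| = 33.5, so P = (15.00, 29.95). Z is determined by |PZ| = 32.5 and |ZT| = 18.4 together: it lies at the intersection of circle(P, 32.5) and circle(T, 18.4). With |PT| = 44.05, the foot of the radical line on PT is 30.17 from P and the perpendicular offset is √(32.5² − 30.17²) = 12.08. Taking the right-of-PT solution: Z = (28.91, 0.5810).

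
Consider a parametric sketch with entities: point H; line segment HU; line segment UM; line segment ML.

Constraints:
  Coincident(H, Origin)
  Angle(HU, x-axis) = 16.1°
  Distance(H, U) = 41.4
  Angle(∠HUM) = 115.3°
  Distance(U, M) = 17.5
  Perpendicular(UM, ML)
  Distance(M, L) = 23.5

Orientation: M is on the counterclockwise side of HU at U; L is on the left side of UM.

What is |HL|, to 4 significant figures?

37.85

∠HUM = 115.3°, so UM runs at 16.1° + (180° − 115.3°) = 80.80° from the x-axis; with |UM| = 17.5, M = U + 17.5·(cos 80.80°, sin 80.80°) = (42.57, 28.76). UM is perpendicular to ML; with |ML| = 23.5 on the left of UM, L = M + 23.5·(-0.9871, 0.1599) = (19.38, 32.51). Then |HL| = |L − H| = 37.85.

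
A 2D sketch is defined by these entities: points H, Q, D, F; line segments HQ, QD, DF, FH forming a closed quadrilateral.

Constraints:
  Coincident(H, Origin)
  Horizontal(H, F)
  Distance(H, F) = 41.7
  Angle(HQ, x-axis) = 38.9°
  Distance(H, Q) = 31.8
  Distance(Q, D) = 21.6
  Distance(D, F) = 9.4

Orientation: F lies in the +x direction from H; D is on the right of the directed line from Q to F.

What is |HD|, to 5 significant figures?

32.305

Checks: |HF| = 41.70 ✓; |HQ| = 31.80 ✓; |QD| = 21.60 ✓; |DF| = 9.400 ✓.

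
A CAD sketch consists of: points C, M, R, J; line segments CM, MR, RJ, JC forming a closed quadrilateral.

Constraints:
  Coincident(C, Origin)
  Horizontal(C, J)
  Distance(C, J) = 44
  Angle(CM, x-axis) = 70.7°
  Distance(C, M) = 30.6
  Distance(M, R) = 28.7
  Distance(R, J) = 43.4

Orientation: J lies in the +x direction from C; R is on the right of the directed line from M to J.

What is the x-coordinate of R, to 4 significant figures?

0.6369

C is at the origin; CJ is horizontal with |CJ| = 44.0 and J in +x, so J = (44.0, 0). CM runs at 70.7° with |CM| = 30.6, so M = (10.11, 28.88). R is determined by |MR| = 28.7 and |RJ| = 43.4 together: it lies at the intersection of circle(M, 28.7) and circle(J, 43.4). With |MJ| = 44.52, the foot of the radical line on MJ is 10.36 from M and the perpendicular offset is √(28.7² − 10.36²) = 26.77. Taking the right-of-MJ solution: R = (0.6369, 1.790).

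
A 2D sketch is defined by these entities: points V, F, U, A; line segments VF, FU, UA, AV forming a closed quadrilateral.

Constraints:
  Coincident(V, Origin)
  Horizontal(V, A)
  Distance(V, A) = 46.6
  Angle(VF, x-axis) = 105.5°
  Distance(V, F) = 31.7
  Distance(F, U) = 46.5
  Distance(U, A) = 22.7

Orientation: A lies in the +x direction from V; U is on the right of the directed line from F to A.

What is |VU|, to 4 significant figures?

24.21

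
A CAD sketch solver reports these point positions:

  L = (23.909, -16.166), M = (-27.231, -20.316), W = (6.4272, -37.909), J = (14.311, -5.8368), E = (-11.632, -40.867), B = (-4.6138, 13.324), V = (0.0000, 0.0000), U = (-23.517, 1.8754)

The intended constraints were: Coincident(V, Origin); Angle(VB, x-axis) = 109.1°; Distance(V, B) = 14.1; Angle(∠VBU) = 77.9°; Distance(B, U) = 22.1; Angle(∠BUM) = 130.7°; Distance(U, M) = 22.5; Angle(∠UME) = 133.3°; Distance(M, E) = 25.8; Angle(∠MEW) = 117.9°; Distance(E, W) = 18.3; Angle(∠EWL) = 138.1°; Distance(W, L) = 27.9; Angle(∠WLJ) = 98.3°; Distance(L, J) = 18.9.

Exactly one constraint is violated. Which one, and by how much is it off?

Distance(L, J) = 18.9 — off by 4.80.

V = (0.00, 0.00) ✓; VB at 109.1° ✓; |VB| = 14.10 ✓; ∠VBU = 77.90° ✓; |BU| = 22.10 ✓; ∠BUM = 130.7° ✓; |UM| = 22.50 ✓; ∠UME = 133.3° ✓; |ME| = 25.80 ✓; ∠MEW = 117.9° ✓; |EW| = 18.30 ✓; ∠EWL = 138.1° ✓; |WL| = 27.90 ✓; ∠WLJ = 98.30° ✓; |LJ| = 14.10 ✗.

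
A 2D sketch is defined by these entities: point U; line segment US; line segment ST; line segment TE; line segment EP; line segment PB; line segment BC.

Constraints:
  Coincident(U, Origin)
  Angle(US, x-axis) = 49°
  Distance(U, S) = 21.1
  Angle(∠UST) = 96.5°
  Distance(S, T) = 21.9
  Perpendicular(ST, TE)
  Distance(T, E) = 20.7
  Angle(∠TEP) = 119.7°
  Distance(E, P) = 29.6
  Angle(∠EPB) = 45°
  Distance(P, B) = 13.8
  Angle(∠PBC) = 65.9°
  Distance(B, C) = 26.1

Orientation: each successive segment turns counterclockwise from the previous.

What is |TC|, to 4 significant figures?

38.67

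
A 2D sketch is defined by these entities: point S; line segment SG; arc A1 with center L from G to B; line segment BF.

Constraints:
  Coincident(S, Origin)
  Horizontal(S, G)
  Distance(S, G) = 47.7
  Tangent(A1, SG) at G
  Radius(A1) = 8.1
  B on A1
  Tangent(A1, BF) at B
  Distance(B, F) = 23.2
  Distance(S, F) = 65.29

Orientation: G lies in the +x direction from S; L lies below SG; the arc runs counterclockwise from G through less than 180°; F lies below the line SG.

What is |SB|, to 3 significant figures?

44.0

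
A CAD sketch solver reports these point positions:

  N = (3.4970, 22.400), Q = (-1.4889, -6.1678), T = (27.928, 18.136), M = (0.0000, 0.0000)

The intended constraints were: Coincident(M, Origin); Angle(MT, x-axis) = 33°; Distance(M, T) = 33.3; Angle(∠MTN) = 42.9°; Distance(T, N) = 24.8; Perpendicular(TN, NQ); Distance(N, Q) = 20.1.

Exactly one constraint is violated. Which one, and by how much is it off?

Distance(N, Q) = 20.1 — off by 8.90.

M = (0.00, 0.00) ✓; MT at 33.00° ✓; |MT| = 33.30 ✓; ∠MTN = 42.90° ✓; |TN| = 24.80 ✓; ∠(TN, NQ) = 90.00° ✓; |NQ| = 29.00 ✗.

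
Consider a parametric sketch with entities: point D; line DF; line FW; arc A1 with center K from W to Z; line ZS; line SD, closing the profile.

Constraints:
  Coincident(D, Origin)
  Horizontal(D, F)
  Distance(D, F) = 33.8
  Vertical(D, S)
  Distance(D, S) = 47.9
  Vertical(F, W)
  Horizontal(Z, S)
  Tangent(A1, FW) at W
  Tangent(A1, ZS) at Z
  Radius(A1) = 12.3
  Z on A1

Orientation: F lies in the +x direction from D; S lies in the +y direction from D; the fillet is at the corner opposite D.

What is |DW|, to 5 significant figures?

49.090

D is at the origin; DF is horizontal with |DF| = 33.8 and F on the +x side, so F = (33.800, 0.0000). DS is vertical with |DS| = 47.9 and S on the +y side, so S = (0.0000, 47.900). The virtual corner opposite D is at (33.800, 47.900). Since A1 is tangent to FW there, KW ⟂ FW and the tangent condition forces KZ to be normal to ZS, with radius 12.3, so the center K sits 12.3 in from both sides at K = (21.500, 35.600). That places the tangent points at W = (33.800, 35.600) on FW and Z = (21.500, 47.900) on ZS. Then |DW| = |W − D| = 49.090.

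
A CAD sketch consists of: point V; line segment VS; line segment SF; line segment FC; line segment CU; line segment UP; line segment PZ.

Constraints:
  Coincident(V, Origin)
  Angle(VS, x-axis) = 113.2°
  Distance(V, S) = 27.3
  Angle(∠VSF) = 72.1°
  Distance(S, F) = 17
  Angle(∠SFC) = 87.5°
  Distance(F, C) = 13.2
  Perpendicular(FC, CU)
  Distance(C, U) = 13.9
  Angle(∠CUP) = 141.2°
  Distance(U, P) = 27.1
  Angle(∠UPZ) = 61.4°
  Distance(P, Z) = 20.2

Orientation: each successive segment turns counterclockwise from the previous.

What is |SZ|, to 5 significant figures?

12.301

V is at the origin; VS runs at 113.2° with length 27.3, so S = (-10.755, 25.092). ∠VSF = 72.1° gives SF at -138.90° from the x-axis; with |SF| = 17.0, F = (-23.565, 13.917). ∠SFC = 87.5° gives FC at -46.400° from the x-axis; with |FC| = 13.2, C = (-14.462, 4.3579). The perpendicularity gives CU at right angles to FC, so CU runs at 43.600°; with |CU| = 13.9, U = (-4.3962, 13.944). ∠CUP = 141.2° gives UP at 82.400° from the x-axis; with |UP| = 27.1, P = (-0.81208, 40.806). ∠UPZ = 61.4° gives PZ at -159.00° from the x-axis; with |PZ| = 20.2, Z = (-19.670, 33.567). Then |SZ| = |Z − S| = 12.301.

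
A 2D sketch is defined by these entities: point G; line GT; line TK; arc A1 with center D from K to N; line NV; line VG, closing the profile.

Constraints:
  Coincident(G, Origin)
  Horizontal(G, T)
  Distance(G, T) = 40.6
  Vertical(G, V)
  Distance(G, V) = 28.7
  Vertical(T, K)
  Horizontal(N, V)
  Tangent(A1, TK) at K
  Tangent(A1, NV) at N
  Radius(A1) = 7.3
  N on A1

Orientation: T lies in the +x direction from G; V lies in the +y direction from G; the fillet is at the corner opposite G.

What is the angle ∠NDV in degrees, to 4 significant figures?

77.64°

G is at the origin; G and T share the same y with |GT| = 40.6 and T on the +x side, so T = (40.60, 0.000). G and V share the same x with |GV| = 28.7 and V on the +y side, so V = (0.000, 28.70). The virtual corner opposite G is at (40.60, 28.70). The tangent condition forces DK to be normal to TK and A1 meets NV tangentially, so DN is at right angles to NV, with radius 7.3, so the center D sits 7.3 in from both sides at D = (33.30, 21.40). That places the tangent points at K = (40.60, 21.40) on TK and N = (33.30, 28.70) on NV. Then cos ∠NDV = DN·DV / (|DN||DV|), giving 77.64°.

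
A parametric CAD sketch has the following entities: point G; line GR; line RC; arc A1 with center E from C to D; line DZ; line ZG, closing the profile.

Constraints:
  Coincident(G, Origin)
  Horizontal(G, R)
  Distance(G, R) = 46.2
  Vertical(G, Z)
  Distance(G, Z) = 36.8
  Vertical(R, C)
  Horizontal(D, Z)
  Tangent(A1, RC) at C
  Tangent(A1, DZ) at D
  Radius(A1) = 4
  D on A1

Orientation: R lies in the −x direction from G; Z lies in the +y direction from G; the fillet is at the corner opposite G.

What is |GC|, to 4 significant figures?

56.66

G is at the origin; GR is horizontal with |GR| = 46.2 and R on the −x side, so R = (-46.20, 0.000). G and Z share the same x with |GZ| = 36.8 and Z on the +y side, so Z = (0.000, 36.80). The virtual corner opposite G is at (-46.20, 36.80). The tangent condition forces EC to be normal to RC and tangency of A1 to DZ means the radius ED is perpendicular to DZ, with radius 4.0, so the center E sits 4.0 in from both sides at E = (-42.20, 32.80). That places the tangent points at C = (-46.20, 32.80) on RC and D = (-42.20, 36.80) on DZ. Then |GC| = |C − G| = 56.66.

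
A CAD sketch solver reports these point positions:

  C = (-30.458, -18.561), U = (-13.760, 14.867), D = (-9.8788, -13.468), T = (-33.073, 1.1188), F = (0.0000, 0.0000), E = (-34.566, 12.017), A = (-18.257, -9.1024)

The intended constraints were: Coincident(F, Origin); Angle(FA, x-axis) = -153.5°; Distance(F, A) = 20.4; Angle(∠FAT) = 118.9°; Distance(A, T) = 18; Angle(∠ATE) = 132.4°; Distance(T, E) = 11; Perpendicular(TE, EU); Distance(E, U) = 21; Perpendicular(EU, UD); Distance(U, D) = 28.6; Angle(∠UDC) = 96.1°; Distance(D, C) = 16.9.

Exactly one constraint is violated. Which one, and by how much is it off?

Distance(D, C) = 16.9 — off by 4.30.

F = (0.00, 0.00) ✓; FA at -153.5° ✓; |FA| = 20.40 ✓; ∠FAT = 118.9° ✓; |AT| = 18.00 ✓; ∠ATE = 132.4° ✓; |TE| = 11.00 ✓; ∠(TE, EU) = 90.00° ✓; |EU| = 21.00 ✓; ∠(EU, UD) = 90.00° ✓; |UD| = 28.60 ✓; ∠UDC = 96.10° ✓; |DC| = 21.20 ✗.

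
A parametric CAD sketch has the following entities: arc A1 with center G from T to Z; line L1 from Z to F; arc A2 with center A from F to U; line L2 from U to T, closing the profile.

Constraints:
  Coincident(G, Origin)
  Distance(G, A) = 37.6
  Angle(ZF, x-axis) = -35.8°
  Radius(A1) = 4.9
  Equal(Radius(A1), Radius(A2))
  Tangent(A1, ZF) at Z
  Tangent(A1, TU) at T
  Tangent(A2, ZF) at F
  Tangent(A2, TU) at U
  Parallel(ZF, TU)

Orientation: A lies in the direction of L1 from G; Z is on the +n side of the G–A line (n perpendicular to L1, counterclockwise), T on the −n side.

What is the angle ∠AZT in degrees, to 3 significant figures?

82.6°

The slot axis is L1's direction at -35.8°, so u = (cos -35.8°, sin -35.8°) = (0.811, -0.585) and n = (−sin -35.8°, cos -35.8°) = (0.585, 0.811). G is at the origin and A lies 37.6 along u from G, so A = 37.6·u = (30.5, -22.0). Tangency of A1 to both parallel lines with radius 4.9 puts Z and T at G ± 4.9·n: Z = (2.87, 3.97), T = (-2.87, -3.97). Then cos ∠AZT = ZA·ZT / (|ZA||ZT|), giving 82.6°.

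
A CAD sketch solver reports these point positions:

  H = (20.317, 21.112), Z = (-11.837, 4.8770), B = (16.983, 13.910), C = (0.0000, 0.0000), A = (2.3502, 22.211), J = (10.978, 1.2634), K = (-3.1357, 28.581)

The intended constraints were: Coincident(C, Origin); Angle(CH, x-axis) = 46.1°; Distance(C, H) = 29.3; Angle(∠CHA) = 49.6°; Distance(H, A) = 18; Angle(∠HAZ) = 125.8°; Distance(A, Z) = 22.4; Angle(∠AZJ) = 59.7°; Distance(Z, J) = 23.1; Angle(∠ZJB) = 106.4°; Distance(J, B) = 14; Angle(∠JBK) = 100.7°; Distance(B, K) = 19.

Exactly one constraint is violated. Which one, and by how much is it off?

Distance(B, K) = 19 — off by 5.90.

C = (0.00, 0.00) ✓; CH at 46.10° ✓; |CH| = 29.30 ✓; ∠CHA = 49.60° ✓; |HA| = 18.00 ✓; ∠HAZ = 125.8° ✓; |AZ| = 22.40 ✓; ∠AZJ = 59.70° ✓; |ZJ| = 23.10 ✓; ∠ZJB = 106.4° ✓; |JB| = 14.00 ✓; ∠JBK = 100.7° ✓; |BK| = 24.90 ✗.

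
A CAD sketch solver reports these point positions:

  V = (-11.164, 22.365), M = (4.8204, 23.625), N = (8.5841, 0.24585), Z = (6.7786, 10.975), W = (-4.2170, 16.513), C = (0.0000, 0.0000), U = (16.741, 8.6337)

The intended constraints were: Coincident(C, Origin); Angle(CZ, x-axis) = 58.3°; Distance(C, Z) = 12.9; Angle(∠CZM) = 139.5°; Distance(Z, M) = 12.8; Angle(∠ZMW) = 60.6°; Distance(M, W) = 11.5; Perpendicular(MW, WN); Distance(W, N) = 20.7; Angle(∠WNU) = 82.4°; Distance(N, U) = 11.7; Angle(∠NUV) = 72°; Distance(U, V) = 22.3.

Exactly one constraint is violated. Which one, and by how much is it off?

Distance(U, V) = 22.3 — off by 8.80.

C = (0.00, 0.00) ✓; CZ at 58.30° ✓; |CZ| = 12.90 ✓; ∠CZM = 139.5° ✓; |ZM| = 12.80 ✓; ∠ZMW = 60.60° ✓; |MW| = 11.50 ✓; ∠(MW, WN) = 90.00° ✓; |WN| = 20.70 ✓; ∠WNU = 82.40° ✓; |NU| = 11.70 ✓; ∠NUV = 72.00° ✓; |UV| = 31.10 ✗.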